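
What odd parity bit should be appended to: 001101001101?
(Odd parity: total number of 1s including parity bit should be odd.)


Number of 1s in data: 6
Parity bit: 1

1


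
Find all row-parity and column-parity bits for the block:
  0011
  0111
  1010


Row parities: 010
Column parities: 1110

Row P: 010, Col P: 1110, Corner: 1


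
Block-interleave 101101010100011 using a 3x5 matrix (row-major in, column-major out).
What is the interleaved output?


Matrix:
  10110
  10101
  00011
Read columns: 110000110101011

110000110101011


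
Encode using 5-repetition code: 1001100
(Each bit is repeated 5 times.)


Each bit -> 5 copies

11111000000000011111111110000000000


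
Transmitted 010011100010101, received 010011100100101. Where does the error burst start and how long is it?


XOR: 000000000110000

Burst at position 9, length 2


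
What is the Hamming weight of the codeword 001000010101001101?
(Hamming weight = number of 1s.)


Counting 1s in 001000010101001101

7


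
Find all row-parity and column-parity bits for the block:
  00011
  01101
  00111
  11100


Row parities: 0111
Column parities: 10101

Row P: 0111, Col P: 10101, Corner: 1


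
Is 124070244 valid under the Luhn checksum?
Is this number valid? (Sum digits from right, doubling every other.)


Luhn sum = 30
30 mod 10 = 0

Valid (Luhn sum mod 10 = 0)


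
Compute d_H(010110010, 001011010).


XOR: 011101000
Count of 1s: 4

4


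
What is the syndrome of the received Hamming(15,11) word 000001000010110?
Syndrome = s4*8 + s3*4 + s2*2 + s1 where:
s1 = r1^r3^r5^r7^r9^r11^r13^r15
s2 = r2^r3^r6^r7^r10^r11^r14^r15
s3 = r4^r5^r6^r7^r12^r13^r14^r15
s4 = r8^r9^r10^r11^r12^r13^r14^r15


s1=0, s2=1, s3=1, s4=1

Syndrome = 14 (error at position 14)


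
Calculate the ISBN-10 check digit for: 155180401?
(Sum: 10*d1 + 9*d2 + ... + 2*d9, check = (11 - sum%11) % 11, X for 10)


Weighted sum: 168
168 mod 11 = 3

Check digit: 8


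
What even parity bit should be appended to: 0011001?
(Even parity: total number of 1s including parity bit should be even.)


Number of 1s in data: 3
Parity bit: 1

1


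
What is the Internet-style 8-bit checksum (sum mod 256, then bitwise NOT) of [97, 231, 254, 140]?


Sum = 722 mod 256 = 210
Complement = 45

45


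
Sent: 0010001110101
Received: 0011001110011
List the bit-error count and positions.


XOR: 0001000000110

3 error(s) at position(s): 3, 10, 11


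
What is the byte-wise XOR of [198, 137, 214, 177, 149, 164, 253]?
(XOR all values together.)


XOR chain: 198 ^ 137 ^ 214 ^ 177 ^ 149 ^ 164 ^ 253 = 228

228


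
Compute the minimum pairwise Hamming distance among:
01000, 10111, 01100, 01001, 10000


Comparing all pairs, minimum distance: 1
Can detect 0 errors, correct 0 errors

1


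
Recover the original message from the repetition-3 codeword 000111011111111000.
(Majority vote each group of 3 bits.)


Groups: 000, 111, 011, 111, 111, 000
Majority votes: 011110

011110


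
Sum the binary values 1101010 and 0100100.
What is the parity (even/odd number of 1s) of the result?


1101010 = 106
0100100 = 36
Sum = 142 = 10001110
1s count = 4

even parity (4 ones in 10001110)


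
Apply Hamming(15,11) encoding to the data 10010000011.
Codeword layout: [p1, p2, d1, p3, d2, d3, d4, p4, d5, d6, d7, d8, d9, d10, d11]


Parity bits: p1=1, p2=0, p3=1, p4=0

101100100000011


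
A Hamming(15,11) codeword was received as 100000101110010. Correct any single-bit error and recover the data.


Syndrome = 0: no error detected

Data: 00011110010 (no errors)


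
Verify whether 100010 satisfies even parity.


Number of 1s: 2

Yes, parity is correct (2 ones)


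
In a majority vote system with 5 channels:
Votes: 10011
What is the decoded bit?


Ones: 3 out of 5
Threshold: 3

1 (3/5 voted 1)


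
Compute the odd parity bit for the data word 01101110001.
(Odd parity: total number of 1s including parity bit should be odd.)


Number of 1s in data: 6
Parity bit: 1

1


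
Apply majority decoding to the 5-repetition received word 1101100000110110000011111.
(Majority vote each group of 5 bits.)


Groups: 11011, 00000, 11011, 00000, 11111
Majority votes: 10101

10101


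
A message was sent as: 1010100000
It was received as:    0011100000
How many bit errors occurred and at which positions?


XOR: 1001000000

2 error(s) at position(s): 0, 3


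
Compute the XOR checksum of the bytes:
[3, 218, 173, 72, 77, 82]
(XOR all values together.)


XOR chain: 3 ^ 218 ^ 173 ^ 72 ^ 77 ^ 82 = 35

35


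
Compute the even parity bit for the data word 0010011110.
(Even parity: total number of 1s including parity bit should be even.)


Number of 1s in data: 5
Parity bit: 1

1


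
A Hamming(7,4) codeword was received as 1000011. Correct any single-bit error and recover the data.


Syndrome = 0: no error detected

Data: 0011 (no errors)


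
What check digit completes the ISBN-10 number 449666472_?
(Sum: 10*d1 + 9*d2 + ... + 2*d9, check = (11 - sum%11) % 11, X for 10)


Weighted sum: 297
297 mod 11 = 0

Check digit: 0


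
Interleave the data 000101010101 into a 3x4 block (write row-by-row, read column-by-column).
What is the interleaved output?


Matrix:
  0001
  0101
  0101
Read columns: 000011000111

000011000111


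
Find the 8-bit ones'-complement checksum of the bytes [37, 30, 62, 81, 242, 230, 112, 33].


Sum = 827 mod 256 = 59
Complement = 196

196


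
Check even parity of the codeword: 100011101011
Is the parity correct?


Number of 1s: 7

No, parity error (7 ones)


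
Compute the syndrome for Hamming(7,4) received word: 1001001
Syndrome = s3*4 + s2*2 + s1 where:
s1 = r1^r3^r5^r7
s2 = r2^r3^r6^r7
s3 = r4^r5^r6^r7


s1=0, s2=1, s3=0

Syndrome = 2 (error at position 2)


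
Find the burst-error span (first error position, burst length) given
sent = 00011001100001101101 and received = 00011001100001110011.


XOR: 00000000000000011110

Burst at position 15, length 4


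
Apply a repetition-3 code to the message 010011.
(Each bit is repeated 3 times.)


Each bit -> 3 copies

000111000000111111


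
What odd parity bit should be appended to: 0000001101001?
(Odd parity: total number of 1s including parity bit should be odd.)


Number of 1s in data: 4
Parity bit: 1

1


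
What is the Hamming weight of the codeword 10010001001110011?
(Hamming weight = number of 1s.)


Counting 1s in 10010001001110011

8


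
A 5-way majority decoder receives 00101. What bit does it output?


Ones: 2 out of 5
Threshold: 3

0 (2/5 voted 1)


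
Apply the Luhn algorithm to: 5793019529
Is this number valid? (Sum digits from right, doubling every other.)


Luhn sum = 48
48 mod 10 = 8

Invalid (Luhn sum mod 10 = 8)


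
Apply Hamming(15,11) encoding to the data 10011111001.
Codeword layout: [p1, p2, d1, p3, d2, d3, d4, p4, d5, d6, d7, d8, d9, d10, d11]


Parity bits: p1=1, p2=1, p3=1, p4=1

111100111111001


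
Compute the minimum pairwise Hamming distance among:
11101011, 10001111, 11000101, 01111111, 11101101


Comparing all pairs, minimum distance: 2
Can detect 1 errors, correct 0 errors

2


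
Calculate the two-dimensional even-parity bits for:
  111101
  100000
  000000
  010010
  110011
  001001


Row parities: 110000
Column parities: 110101

Row P: 110000, Col P: 110101, Corner: 0


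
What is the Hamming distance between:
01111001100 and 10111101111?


XOR: 11000100011
Count of 1s: 5

5


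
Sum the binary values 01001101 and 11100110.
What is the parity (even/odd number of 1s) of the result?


01001101 = 77
11100110 = 230
Sum = 307 = 100110011
1s count = 5

odd parity (5 ones in 100110011)


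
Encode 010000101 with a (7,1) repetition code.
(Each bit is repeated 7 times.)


Each bit -> 7 copies

000000011111110000000000000000000000000000111111100000001111111


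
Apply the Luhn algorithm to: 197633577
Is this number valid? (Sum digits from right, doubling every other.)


Luhn sum = 46
46 mod 10 = 6

Invalid (Luhn sum mod 10 = 6)


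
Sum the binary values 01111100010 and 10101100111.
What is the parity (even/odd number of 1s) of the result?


01111100010 = 994
10101100111 = 1383
Sum = 2377 = 100101001001
1s count = 5

odd parity (5 ones in 100101001001)


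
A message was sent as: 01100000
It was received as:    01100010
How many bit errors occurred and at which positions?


XOR: 00000010

1 error(s) at position(s): 6


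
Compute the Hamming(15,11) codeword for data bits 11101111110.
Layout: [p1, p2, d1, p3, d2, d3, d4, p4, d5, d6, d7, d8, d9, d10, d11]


Parity bits: p1=1, p2=1, p3=1, p4=0

111111001111110


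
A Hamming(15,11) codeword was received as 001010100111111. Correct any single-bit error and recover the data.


Syndrome = 0: no error detected

Data: 11010111111 (no errors)


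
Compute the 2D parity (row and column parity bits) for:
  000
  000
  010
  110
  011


Row parities: 00100
Column parities: 111

Row P: 00100, Col P: 111, Corner: 1


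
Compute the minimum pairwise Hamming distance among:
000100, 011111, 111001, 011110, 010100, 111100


Comparing all pairs, minimum distance: 1
Can detect 0 errors, correct 0 errors

1


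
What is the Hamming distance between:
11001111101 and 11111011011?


XOR: 00110100110
Count of 1s: 5

5


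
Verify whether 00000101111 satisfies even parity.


Number of 1s: 5

No, parity error (5 ones)


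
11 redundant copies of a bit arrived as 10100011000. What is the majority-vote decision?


Ones: 4 out of 11
Threshold: 6

0 (4/11 voted 1)


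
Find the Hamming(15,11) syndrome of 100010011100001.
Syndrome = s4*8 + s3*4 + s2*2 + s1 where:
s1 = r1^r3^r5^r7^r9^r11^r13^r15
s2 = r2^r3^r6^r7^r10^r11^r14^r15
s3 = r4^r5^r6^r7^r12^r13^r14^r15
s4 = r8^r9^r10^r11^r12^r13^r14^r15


s1=0, s2=0, s3=0, s4=0

Syndrome = 0 (no error)


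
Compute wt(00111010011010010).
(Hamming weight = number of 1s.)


Counting 1s in 00111010011010010

8


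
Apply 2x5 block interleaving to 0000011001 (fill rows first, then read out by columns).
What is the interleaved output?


Matrix:
  00000
  11001
Read columns: 0101000001

0101000001


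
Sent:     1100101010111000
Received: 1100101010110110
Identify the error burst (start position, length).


XOR: 0000000000001110

Burst at position 12, length 3


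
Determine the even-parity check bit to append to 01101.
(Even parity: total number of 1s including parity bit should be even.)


Number of 1s in data: 3
Parity bit: 1

1


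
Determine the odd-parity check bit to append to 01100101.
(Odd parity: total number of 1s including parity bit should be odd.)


Number of 1s in data: 4
Parity bit: 1

1


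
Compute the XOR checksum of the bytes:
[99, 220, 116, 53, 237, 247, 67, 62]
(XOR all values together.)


XOR chain: 99 ^ 220 ^ 116 ^ 53 ^ 237 ^ 247 ^ 67 ^ 62 = 153

153


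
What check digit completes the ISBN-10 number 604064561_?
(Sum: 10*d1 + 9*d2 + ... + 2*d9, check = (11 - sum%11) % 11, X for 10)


Weighted sum: 188
188 mod 11 = 1

Check digit: X


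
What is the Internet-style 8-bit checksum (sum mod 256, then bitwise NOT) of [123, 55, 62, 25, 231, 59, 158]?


Sum = 713 mod 256 = 201
Complement = 54

54


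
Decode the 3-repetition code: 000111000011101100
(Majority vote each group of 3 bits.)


Groups: 000, 111, 000, 011, 101, 100
Majority votes: 010110

010110


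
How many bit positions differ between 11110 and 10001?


XOR: 01111
Count of 1s: 4

4


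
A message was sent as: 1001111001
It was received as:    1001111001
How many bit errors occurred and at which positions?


XOR: 0000000000

0 errors (received matches sent)


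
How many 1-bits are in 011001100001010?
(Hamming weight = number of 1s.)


Counting 1s in 011001100001010

6


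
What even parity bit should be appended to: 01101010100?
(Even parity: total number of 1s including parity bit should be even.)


Number of 1s in data: 5
Parity bit: 1

1


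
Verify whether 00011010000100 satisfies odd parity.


Number of 1s: 4

No, parity error (4 ones)


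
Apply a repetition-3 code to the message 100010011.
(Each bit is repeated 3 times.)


Each bit -> 3 copies

111000000000111000000111111


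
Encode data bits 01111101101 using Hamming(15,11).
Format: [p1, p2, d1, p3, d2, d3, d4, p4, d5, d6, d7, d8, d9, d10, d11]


Parity bits: p1=1, p2=0, p3=0, p4=1

100011111101101


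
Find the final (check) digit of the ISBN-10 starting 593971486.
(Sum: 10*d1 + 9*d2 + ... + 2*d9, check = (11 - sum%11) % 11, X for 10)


Weighted sum: 317
317 mod 11 = 9

Check digit: 2


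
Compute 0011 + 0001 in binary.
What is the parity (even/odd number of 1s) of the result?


0011 = 3
0001 = 1
Sum = 4 = 100
1s count = 1

odd parity (1 ones in 100)


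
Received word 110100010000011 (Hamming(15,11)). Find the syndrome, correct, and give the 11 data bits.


Syndrome = 14: error at position 14

Data: 00000000001 (corrected bit 14)


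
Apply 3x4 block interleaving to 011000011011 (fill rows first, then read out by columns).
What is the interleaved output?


Matrix:
  0110
  0001
  1011
Read columns: 001100101011

001100101011


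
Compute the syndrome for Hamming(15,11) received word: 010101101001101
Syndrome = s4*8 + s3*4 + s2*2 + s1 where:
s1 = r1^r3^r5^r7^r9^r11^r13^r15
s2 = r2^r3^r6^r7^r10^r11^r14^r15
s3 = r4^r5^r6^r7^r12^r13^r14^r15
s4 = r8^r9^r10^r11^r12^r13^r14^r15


s1=0, s2=0, s3=0, s4=0

Syndrome = 0 (no error)


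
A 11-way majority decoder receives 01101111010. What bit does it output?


Ones: 7 out of 11
Threshold: 6

1 (7/11 voted 1)


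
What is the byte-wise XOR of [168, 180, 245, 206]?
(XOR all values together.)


XOR chain: 168 ^ 180 ^ 245 ^ 206 = 39

39


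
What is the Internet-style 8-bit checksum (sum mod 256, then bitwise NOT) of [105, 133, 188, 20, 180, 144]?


Sum = 770 mod 256 = 2
Complement = 253

253


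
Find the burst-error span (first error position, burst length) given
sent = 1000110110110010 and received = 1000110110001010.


XOR: 0000000000111000

Burst at position 10, length 3


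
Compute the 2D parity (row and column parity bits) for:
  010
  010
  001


Row parities: 111
Column parities: 001

Row P: 111, Col P: 001, Corner: 1


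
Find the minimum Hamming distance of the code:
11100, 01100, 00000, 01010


Comparing all pairs, minimum distance: 1
Can detect 0 errors, correct 0 errors

1


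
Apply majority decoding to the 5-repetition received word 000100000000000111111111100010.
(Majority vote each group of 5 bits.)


Groups: 00010, 00000, 00000, 11111, 11111, 00010
Majority votes: 000110

000110


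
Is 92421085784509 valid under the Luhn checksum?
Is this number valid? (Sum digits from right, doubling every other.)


Luhn sum = 70
70 mod 10 = 0

Valid (Luhn sum mod 10 = 0)


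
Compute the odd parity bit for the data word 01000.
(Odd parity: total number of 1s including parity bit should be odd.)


Number of 1s in data: 1
Parity bit: 0

0


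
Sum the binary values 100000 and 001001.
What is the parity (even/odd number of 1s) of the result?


100000 = 32
001001 = 9
Sum = 41 = 101001
1s count = 3

odd parity (3 ones in 101001)


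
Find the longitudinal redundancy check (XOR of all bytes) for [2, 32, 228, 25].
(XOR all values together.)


XOR chain: 2 ^ 32 ^ 228 ^ 25 = 223

223


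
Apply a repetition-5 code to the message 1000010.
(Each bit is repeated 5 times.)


Each bit -> 5 copies

11111000000000000000000001111100000


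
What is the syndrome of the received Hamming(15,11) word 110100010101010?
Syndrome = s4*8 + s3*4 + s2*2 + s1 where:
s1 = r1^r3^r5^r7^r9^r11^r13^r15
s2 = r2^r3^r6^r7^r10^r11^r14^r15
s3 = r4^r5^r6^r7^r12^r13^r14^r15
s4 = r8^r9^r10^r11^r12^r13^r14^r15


s1=1, s2=1, s3=1, s4=0

Syndrome = 7 (error at position 7)


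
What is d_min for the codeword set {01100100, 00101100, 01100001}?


Comparing all pairs, minimum distance: 2
Can detect 1 errors, correct 0 errors

2


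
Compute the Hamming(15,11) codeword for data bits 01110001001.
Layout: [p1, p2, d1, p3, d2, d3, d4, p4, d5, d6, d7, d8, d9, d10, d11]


Parity bits: p1=1, p2=1, p3=1, p4=0

110111100001001


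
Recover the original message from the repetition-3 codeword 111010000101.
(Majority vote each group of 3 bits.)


Groups: 111, 010, 000, 101
Majority votes: 1001

1001


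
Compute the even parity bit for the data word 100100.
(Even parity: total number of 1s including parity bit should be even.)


Number of 1s in data: 2
Parity bit: 0

0


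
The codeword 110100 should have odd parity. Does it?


Number of 1s: 3

Yes, parity is correct (3 ones)


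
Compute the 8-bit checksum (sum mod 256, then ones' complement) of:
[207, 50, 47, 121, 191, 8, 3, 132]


Sum = 759 mod 256 = 247
Complement = 8

8


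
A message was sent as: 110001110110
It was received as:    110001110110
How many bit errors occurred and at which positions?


XOR: 000000000000

0 errors (received matches sent)


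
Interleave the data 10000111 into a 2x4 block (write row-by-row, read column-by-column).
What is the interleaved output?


Matrix:
  1000
  0111
Read columns: 10010101

10010101


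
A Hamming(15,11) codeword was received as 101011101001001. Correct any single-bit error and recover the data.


Syndrome = 12: error at position 12

Data: 11111000001 (corrected bit 12)


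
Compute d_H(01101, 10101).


XOR: 11000
Count of 1s: 2

2


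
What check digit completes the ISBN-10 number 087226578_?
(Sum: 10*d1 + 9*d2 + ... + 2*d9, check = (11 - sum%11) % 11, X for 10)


Weighted sum: 241
241 mod 11 = 10

Check digit: 1


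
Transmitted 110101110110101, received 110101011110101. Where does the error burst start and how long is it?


XOR: 000000101000000

Burst at position 6, length 3


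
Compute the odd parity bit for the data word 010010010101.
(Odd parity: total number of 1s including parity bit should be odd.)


Number of 1s in data: 5
Parity bit: 0

0


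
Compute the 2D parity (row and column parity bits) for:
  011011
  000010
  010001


Row parities: 010
Column parities: 001000

Row P: 010, Col P: 001000, Corner: 1


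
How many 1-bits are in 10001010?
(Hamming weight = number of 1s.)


Counting 1s in 10001010

3


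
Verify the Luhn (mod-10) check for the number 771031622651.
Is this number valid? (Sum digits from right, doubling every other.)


Luhn sum = 38
38 mod 10 = 8

Invalid (Luhn sum mod 10 = 8)


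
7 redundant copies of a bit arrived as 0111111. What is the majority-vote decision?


Ones: 6 out of 7
Threshold: 4

1 (6/7 voted 1)


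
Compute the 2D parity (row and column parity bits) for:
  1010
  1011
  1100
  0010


Row parities: 0101
Column parities: 1111

Row P: 0101, Col P: 1111, Corner: 0


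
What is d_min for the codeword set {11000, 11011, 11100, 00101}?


Comparing all pairs, minimum distance: 1
Can detect 0 errors, correct 0 errors

1


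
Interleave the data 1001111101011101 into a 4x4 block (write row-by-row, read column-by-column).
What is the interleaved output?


Matrix:
  1001
  1111
  0101
  1101
Read columns: 1101011101001111

1101011101001111


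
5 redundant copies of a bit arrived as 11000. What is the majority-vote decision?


Ones: 2 out of 5
Threshold: 3

0 (2/5 voted 1)


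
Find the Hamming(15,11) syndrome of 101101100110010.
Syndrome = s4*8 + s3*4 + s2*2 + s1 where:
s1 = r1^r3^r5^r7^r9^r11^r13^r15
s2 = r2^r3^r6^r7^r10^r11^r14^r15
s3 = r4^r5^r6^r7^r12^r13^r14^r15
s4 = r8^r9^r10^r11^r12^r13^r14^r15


s1=0, s2=0, s3=0, s4=1

Syndrome = 8 (error at position 8)


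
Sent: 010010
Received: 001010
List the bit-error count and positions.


XOR: 011000

2 error(s) at position(s): 1, 2


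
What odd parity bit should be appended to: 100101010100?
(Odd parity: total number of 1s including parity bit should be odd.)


Number of 1s in data: 5
Parity bit: 0

0


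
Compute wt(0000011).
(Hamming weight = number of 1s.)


Counting 1s in 0000011

2


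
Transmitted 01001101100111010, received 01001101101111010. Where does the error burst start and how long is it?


XOR: 00000000001000000

Burst at position 10, length 1


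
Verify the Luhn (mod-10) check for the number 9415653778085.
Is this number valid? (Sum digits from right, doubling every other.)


Luhn sum = 60
60 mod 10 = 0

Valid (Luhn sum mod 10 = 0)


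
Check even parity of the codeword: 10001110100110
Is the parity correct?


Number of 1s: 7

No, parity error (7 ones)


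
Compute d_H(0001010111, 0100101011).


XOR: 0101111100
Count of 1s: 6

6


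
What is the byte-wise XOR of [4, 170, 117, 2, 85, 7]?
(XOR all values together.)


XOR chain: 4 ^ 170 ^ 117 ^ 2 ^ 85 ^ 7 = 139

139


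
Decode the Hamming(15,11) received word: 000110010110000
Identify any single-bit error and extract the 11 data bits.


Syndrome = 8: error at position 8

Data: 01000110000 (corrected bit 8)


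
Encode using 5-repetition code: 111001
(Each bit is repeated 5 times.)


Each bit -> 5 copies

111111111111111000000000011111


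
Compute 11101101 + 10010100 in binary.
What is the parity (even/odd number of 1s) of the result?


11101101 = 237
10010100 = 148
Sum = 385 = 110000001
1s count = 3

odd parity (3 ones in 110000001)


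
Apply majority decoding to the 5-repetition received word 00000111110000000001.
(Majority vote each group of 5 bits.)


Groups: 00000, 11111, 00000, 00001
Majority votes: 0100

0100


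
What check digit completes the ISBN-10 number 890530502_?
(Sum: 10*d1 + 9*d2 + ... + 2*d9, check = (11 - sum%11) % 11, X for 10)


Weighted sum: 238
238 mod 11 = 7

Check digit: 4


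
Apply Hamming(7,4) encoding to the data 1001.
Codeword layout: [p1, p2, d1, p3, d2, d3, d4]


Parity bits: p1=0, p2=0, p3=1

0011001


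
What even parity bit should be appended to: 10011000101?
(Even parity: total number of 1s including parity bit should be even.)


Number of 1s in data: 5
Parity bit: 1

1


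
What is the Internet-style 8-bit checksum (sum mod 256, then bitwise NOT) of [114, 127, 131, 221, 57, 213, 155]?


Sum = 1018 mod 256 = 250
Complement = 5

5


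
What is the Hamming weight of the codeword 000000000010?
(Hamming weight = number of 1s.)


Counting 1s in 000000000010

1


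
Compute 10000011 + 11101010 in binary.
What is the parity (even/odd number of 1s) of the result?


10000011 = 131
11101010 = 234
Sum = 365 = 101101101
1s count = 6

even parity (6 ones in 101101101)


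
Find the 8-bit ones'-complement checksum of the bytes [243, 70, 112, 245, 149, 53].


Sum = 872 mod 256 = 104
Complement = 151

151


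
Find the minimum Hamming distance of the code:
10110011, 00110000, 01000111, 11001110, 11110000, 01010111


Comparing all pairs, minimum distance: 1
Can detect 0 errors, correct 0 errors

1


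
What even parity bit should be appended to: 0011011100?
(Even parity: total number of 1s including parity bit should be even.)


Number of 1s in data: 5
Parity bit: 1

1


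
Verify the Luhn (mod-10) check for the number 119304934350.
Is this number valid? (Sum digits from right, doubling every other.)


Luhn sum = 43
43 mod 10 = 3

Invalid (Luhn sum mod 10 = 3)


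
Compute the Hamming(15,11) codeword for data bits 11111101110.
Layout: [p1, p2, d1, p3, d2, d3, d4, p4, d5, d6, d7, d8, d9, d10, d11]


Parity bits: p1=1, p2=1, p3=0, p4=1

111011111101110


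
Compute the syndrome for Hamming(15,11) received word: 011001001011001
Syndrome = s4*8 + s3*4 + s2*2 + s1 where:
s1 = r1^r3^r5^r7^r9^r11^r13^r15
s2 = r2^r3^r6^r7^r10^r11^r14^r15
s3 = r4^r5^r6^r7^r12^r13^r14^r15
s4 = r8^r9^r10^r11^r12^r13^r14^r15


s1=0, s2=1, s3=1, s4=0

Syndrome = 6 (error at position 6)


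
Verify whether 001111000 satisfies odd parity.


Number of 1s: 4

No, parity error (4 ones)


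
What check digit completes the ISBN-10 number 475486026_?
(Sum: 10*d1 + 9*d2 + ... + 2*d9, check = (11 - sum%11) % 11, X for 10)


Weighted sum: 267
267 mod 11 = 3

Check digit: 8


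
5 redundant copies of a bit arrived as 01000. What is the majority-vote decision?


Ones: 1 out of 5
Threshold: 3

0 (1/5 voted 1)


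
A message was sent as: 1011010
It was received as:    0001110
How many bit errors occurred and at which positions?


XOR: 1010100

3 error(s) at position(s): 0, 2, 4


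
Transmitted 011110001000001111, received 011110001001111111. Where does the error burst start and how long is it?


XOR: 000000000001110000

Burst at position 11, length 3


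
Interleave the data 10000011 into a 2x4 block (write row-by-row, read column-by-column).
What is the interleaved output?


Matrix:
  1000
  0011
Read columns: 10000101

10000101


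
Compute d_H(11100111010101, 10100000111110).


XOR: 01000111101011
Count of 1s: 8

8


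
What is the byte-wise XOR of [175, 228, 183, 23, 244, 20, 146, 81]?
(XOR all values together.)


XOR chain: 175 ^ 228 ^ 183 ^ 23 ^ 244 ^ 20 ^ 146 ^ 81 = 200

200


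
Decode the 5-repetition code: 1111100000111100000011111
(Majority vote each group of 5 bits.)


Groups: 11111, 00000, 11110, 00000, 11111
Majority votes: 10101

10101


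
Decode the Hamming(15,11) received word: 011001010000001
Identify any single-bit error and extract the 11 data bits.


Syndrome = 0: no error detected

Data: 10100000001 (no errors)


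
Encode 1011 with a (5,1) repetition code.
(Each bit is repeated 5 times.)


Each bit -> 5 copies

11111000001111111111


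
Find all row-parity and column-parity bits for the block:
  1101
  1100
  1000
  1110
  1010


Row parities: 10110
Column parities: 1101

Row P: 10110, Col P: 1101, Corner: 1


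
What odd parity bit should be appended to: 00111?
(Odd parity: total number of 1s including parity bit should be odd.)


Number of 1s in data: 3
Parity bit: 0

0


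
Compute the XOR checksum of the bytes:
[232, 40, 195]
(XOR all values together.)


XOR chain: 232 ^ 40 ^ 195 = 3

3


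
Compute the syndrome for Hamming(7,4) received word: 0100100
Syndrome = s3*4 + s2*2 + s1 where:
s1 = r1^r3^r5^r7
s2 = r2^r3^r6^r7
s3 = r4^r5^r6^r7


s1=1, s2=1, s3=1

Syndrome = 7 (error at position 7)


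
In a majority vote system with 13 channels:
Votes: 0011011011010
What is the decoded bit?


Ones: 7 out of 13
Threshold: 7

1 (7/13 voted 1)


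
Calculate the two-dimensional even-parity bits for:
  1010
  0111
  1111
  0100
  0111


Row parities: 01011
Column parities: 0001

Row P: 01011, Col P: 0001, Corner: 1


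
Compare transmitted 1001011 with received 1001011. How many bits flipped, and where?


XOR: 0000000

0 errors (received matches sent)


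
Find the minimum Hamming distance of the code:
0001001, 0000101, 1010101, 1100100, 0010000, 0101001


Comparing all pairs, minimum distance: 1
Can detect 0 errors, correct 0 errors

1


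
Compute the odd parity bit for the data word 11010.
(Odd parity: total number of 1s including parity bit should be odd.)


Number of 1s in data: 3
Parity bit: 0

0


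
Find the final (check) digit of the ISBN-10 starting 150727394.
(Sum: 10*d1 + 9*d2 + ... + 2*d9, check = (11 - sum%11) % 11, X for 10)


Weighted sum: 198
198 mod 11 = 0

Check digit: 0


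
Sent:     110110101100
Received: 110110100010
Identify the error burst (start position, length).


XOR: 000000001110

Burst at position 8, length 3


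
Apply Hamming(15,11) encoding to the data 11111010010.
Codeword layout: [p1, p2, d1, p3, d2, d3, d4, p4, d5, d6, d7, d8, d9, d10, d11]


Parity bits: p1=1, p2=1, p3=0, p4=1

111011111010010


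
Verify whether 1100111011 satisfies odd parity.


Number of 1s: 7

Yes, parity is correct (7 ones)


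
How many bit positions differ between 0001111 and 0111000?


XOR: 0110111
Count of 1s: 5

5


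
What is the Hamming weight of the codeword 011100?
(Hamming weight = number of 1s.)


Counting 1s in 011100

3


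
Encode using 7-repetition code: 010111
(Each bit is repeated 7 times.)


Each bit -> 7 copies

000000011111110000000111111111111111111111


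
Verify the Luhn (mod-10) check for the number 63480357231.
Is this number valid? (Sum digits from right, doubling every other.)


Luhn sum = 48
48 mod 10 = 8

Invalid (Luhn sum mod 10 = 8)


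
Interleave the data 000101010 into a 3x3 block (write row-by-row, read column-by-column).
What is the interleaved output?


Matrix:
  000
  101
  010
Read columns: 010001010

010001010


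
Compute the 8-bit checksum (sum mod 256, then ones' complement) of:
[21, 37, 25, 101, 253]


Sum = 437 mod 256 = 181
Complement = 74

74


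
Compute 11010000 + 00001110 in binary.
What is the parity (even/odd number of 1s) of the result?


11010000 = 208
00001110 = 14
Sum = 222 = 11011110
1s count = 6

even parity (6 ones in 11011110)


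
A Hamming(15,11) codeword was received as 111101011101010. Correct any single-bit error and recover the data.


Syndrome = 11: error at position 11

Data: 10101111010 (corrected bit 11)


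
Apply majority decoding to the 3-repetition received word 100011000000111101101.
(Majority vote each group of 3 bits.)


Groups: 100, 011, 000, 000, 111, 101, 101
Majority votes: 0100111

0100111


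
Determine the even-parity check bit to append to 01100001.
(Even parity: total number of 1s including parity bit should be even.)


Number of 1s in data: 3
Parity bit: 1

1


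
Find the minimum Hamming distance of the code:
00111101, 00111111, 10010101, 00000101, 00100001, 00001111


Comparing all pairs, minimum distance: 1
Can detect 0 errors, correct 0 errors

1


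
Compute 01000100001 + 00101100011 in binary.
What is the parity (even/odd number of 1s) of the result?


01000100001 = 545
00101100011 = 355
Sum = 900 = 1110000100
1s count = 4

even parity (4 ones in 1110000100)


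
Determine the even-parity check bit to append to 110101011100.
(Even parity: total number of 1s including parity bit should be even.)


Number of 1s in data: 7
Parity bit: 1

1


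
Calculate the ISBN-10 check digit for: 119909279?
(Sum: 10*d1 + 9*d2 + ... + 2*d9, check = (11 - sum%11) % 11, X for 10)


Weighted sum: 246
246 mod 11 = 4

Check digit: 7


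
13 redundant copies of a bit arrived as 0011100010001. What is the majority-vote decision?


Ones: 5 out of 13
Threshold: 7

0 (5/13 voted 1)


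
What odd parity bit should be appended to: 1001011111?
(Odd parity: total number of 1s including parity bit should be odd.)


Number of 1s in data: 7
Parity bit: 0

0


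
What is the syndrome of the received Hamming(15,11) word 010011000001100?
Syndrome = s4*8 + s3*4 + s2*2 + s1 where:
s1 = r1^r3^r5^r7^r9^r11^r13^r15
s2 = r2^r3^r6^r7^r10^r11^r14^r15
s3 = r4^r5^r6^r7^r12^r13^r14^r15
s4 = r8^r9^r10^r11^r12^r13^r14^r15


s1=0, s2=0, s3=0, s4=0

Syndrome = 0 (no error)


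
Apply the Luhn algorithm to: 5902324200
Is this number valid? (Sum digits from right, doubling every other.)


Luhn sum = 30
30 mod 10 = 0

Valid (Luhn sum mod 10 = 0)


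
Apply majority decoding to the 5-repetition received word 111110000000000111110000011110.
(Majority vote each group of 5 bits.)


Groups: 11111, 00000, 00000, 11111, 00000, 11110
Majority votes: 100101

100101


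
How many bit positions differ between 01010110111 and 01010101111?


XOR: 00000011000
Count of 1s: 2

2


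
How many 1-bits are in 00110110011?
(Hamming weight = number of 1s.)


Counting 1s in 00110110011

6


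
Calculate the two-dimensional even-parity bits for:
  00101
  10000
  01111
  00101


Row parities: 0100
Column parities: 11111

Row P: 0100, Col P: 11111, Corner: 1


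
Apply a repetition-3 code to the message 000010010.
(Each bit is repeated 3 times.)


Each bit -> 3 copies

000000000000111000000111000


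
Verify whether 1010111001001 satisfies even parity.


Number of 1s: 7

No, parity error (7 ones)


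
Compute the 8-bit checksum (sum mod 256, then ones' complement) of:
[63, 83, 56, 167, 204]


Sum = 573 mod 256 = 61
Complement = 194

194


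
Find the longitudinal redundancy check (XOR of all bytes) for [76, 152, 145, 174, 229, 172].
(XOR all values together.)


XOR chain: 76 ^ 152 ^ 145 ^ 174 ^ 229 ^ 172 = 162

162


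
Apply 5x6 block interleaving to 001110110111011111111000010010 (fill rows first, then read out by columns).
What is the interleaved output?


Matrix:
  001110
  110111
  011111
  111000
  010010
Read columns: 010100111110110111001110101100

010100111110110111001110101100


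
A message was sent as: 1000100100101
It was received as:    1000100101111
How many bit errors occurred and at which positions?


XOR: 0000000001010

2 error(s) at position(s): 9, 11


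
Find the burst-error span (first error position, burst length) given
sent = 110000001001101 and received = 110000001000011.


XOR: 000000000001110

Burst at position 11, length 3


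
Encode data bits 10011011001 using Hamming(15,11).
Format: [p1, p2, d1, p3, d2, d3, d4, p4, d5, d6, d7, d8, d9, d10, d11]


Parity bits: p1=1, p2=0, p3=1, p4=0

101100101011001


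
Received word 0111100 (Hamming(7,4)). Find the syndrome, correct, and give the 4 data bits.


Syndrome = 0: no error detected

Data: 1100 (no errors)


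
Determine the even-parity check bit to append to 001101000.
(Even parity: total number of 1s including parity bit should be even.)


Number of 1s in data: 3
Parity bit: 1

1


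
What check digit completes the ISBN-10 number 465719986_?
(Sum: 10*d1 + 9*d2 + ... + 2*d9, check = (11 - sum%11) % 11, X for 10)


Weighted sum: 306
306 mod 11 = 9

Check digit: 2


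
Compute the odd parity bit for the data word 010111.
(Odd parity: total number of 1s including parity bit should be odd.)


Number of 1s in data: 4
Parity bit: 1

1


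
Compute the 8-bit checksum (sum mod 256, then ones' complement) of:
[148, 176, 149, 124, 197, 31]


Sum = 825 mod 256 = 57
Complement = 198

198


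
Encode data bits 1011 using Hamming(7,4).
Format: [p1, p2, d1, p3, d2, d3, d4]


Parity bits: p1=0, p2=1, p3=0

0110011


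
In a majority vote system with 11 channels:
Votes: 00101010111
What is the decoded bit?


Ones: 6 out of 11
Threshold: 6

1 (6/11 voted 1)


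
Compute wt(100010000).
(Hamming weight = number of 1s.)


Counting 1s in 100010000

2


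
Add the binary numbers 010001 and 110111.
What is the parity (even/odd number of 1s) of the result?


010001 = 17
110111 = 55
Sum = 72 = 1001000
1s count = 2

even parity (2 ones in 1001000)


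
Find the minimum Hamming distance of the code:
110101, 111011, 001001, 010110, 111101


Comparing all pairs, minimum distance: 1
Can detect 0 errors, correct 0 errors

1


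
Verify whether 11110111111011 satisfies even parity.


Number of 1s: 12

Yes, parity is correct (12 ones)


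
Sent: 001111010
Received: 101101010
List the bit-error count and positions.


XOR: 100010000

2 error(s) at position(s): 0, 4


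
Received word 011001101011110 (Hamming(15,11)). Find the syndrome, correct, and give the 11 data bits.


Syndrome = 13: error at position 13

Data: 10111011010 (corrected bit 13)


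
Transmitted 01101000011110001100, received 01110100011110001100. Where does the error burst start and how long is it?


XOR: 00011100000000000000

Burst at position 3, length 3


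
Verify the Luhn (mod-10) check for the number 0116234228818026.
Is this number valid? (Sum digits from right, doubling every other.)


Luhn sum = 63
63 mod 10 = 3

Invalid (Luhn sum mod 10 = 3)


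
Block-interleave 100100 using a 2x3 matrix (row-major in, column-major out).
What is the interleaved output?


Matrix:
  100
  100
Read columns: 110000

110000


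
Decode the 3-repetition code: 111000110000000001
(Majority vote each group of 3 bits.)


Groups: 111, 000, 110, 000, 000, 001
Majority votes: 101000

101000


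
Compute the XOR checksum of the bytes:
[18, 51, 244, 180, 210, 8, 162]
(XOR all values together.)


XOR chain: 18 ^ 51 ^ 244 ^ 180 ^ 210 ^ 8 ^ 162 = 25

25


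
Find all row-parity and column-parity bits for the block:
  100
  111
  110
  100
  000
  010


Row parities: 110101
Column parities: 011

Row P: 110101, Col P: 011, Corner: 0


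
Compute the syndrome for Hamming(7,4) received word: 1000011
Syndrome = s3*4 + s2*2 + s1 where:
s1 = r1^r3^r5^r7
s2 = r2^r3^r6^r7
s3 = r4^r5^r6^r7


s1=0, s2=0, s3=0

Syndrome = 0 (no error)


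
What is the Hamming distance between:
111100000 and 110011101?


XOR: 001111101
Count of 1s: 6

6


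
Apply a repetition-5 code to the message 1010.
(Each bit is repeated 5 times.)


Each bit -> 5 copies

11111000001111100000


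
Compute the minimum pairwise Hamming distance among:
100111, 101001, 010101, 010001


Comparing all pairs, minimum distance: 1
Can detect 0 errors, correct 0 errors

1


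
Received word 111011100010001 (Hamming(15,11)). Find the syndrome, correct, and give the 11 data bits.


Syndrome = 0: no error detected

Data: 11110010001 (no errors)


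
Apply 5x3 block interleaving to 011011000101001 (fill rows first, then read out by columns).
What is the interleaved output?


Matrix:
  011
  011
  000
  101
  001
Read columns: 000101100011011

000101100011011


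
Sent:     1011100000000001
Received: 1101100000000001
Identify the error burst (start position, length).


XOR: 0110000000000000

Burst at position 1, length 2


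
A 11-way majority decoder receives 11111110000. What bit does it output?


Ones: 7 out of 11
Threshold: 6

1 (7/11 voted 1)


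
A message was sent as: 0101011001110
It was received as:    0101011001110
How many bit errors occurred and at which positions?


XOR: 0000000000000

0 errors (received matches sent)


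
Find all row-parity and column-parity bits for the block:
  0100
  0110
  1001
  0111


Row parities: 1001
Column parities: 1100

Row P: 1001, Col P: 1100, Corner: 0


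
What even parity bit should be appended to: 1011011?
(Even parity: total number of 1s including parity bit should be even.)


Number of 1s in data: 5
Parity bit: 1

1


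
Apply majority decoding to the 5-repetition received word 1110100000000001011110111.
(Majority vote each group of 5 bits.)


Groups: 11101, 00000, 00000, 10111, 10111
Majority votes: 10011

10011


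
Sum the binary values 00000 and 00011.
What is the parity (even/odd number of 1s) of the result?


00000 = 0
00011 = 3
Sum = 3 = 11
1s count = 2

even parity (2 ones in 11)


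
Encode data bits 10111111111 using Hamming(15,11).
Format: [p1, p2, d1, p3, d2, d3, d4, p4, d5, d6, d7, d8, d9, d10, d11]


Parity bits: p1=0, p2=1, p3=0, p4=1

011001111111111


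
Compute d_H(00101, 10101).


XOR: 10000
Count of 1s: 1

1


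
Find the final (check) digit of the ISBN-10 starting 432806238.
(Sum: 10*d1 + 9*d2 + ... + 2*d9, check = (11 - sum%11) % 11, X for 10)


Weighted sum: 202
202 mod 11 = 4

Check digit: 7


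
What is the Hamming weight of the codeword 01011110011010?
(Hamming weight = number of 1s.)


Counting 1s in 01011110011010

8


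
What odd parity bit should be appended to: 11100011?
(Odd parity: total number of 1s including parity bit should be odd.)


Number of 1s in data: 5
Parity bit: 0

0
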